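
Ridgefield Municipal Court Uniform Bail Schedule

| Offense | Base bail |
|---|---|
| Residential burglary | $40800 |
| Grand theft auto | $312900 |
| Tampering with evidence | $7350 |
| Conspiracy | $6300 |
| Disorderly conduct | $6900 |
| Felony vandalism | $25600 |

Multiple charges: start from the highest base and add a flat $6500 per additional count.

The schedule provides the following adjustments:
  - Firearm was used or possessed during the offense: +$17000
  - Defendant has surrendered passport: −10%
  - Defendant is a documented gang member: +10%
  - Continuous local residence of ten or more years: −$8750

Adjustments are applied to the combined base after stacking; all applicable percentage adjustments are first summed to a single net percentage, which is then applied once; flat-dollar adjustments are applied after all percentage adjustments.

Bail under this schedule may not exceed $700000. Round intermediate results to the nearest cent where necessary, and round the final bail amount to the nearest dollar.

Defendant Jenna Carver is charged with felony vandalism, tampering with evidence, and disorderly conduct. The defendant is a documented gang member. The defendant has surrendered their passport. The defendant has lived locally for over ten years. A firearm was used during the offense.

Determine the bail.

$46850

Base amounts from the schedule: felony vandalism $25600; tampering with evidence $7350; disorderly conduct $6900.
Stacking rule: highest base plus $6500 per additional charge. Highest is felony vandalism at $25600; 2 additional charges → +$13000. Combined base = $38600.
Net percentage adjustment: −10% +10% = +0%. $38600 × 1 = $38600.
Firearm was used or possessed during the offense (+$17000 flat): $38600 + $17000 = $55600.
Continuous local residence of ten or more years (−$8750 flat): $55600 − $8750 = $46850.
$46850 is within the $700000 maximum.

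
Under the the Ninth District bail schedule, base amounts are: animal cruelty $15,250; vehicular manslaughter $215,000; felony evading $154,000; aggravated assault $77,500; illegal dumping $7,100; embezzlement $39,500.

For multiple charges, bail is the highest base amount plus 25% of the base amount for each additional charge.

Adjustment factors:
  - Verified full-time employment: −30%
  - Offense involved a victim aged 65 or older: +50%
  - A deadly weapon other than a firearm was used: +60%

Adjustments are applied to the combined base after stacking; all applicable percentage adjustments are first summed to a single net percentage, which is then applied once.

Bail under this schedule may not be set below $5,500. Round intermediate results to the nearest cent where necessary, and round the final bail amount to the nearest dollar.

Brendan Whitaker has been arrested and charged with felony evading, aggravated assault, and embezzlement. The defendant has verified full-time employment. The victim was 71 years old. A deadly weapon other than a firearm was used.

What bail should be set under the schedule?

Base amounts from the schedule: felony evading $154,000; aggravated assault $77,500; embezzlement $39,500.
Stacking rule: highest base plus 25% of each additional charge. Highest is felony evading at $154,000. Additional: $77,500 × 25% = $19,375; $39,500 × 25% = $9,875. Combined base = $154,000 + $29,250 = $183,250.
Net percentage adjustment: −30% +50% +60% = +80%. $183,250 × 1.8 = $329,850.
$329,850 is at or above the $5,500 minimum.

$329,850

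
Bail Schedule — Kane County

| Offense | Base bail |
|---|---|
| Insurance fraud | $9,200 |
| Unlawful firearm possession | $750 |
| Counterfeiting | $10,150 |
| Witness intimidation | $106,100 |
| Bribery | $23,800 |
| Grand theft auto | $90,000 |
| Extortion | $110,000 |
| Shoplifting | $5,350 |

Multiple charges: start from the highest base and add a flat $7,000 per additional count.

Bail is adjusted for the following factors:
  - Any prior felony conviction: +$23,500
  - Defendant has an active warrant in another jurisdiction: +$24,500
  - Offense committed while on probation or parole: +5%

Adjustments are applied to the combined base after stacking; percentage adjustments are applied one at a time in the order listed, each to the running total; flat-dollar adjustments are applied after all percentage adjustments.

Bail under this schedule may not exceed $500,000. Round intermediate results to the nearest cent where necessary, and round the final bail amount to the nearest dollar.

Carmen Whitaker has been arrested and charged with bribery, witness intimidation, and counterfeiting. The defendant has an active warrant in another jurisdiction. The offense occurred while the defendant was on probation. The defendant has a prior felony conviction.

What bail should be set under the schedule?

Base amounts from the schedule: bribery $23,800; witness intimidation $106,100; counterfeiting $10,150.
Stacking rule: highest base plus $7,000 per additional charge. Highest is witness intimidation at $106,100; 2 additional charges → +$14,000. Combined base = $120,100.
Offense committed while on probation or parole (+5%): $120,100 × 1.05 = $126,105.
Any prior felony conviction (+$23,500 flat): $126,105 + $23,500 = $149,605.
Defendant has an active warrant in another jurisdiction (+$24,500 flat): $149,605 + $24,500 = $174,105.
$174,105 is within the $500,000 maximum.

$174,105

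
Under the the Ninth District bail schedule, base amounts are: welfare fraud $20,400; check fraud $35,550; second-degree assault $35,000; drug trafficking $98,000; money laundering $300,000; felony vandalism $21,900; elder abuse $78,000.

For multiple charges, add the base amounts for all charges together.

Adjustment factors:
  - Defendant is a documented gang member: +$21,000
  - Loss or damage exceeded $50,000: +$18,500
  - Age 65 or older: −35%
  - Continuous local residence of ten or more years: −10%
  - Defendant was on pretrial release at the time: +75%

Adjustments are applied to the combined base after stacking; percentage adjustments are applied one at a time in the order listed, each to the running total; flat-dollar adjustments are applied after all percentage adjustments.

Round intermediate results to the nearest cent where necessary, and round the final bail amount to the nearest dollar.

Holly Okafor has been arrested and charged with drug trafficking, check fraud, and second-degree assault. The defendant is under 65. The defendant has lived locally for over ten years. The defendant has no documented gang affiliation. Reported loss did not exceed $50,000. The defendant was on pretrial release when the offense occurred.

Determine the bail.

Base amounts from the schedule: drug trafficking $98,000; check fraud $35,550; second-degree assault $35,000.
Stacking rule: sum of all bases. $98,000 + $35,550 + $35,000 = $168,550.
Continuous local residence of ten or more years (−10%): $168,550 × 0.9 = $151,695.
Defendant was on pretrial release at the time (+75%): $151,695 × 1.75 = $265,466.25.
Rounded to the nearest dollar: $265,466.

$265,466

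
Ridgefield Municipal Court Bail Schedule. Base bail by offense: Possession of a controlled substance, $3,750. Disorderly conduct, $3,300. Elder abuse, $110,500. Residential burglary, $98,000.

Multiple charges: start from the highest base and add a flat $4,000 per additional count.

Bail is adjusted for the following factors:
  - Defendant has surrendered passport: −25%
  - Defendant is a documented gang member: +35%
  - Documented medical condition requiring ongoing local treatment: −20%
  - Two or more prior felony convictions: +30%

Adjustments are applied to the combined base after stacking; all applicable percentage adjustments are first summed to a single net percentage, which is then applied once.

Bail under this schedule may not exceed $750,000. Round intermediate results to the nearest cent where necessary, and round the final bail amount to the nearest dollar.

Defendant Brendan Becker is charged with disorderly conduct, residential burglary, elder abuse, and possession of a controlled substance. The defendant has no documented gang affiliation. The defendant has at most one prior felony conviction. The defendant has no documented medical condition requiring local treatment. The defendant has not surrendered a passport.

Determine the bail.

Base amounts from the schedule: disorderly conduct $3,300; residential burglary $98,000; elder abuse $110,500; possession of a controlled substance $3,750.
Stacking rule: highest base plus $4,000 per additional charge. Highest is elder abuse at $110,500; 3 additional charges → +$12,000. Combined base = $122,500.
No adjustment factors apply to this defendant.
$122,500 is within the $750,000 maximum.

$122,500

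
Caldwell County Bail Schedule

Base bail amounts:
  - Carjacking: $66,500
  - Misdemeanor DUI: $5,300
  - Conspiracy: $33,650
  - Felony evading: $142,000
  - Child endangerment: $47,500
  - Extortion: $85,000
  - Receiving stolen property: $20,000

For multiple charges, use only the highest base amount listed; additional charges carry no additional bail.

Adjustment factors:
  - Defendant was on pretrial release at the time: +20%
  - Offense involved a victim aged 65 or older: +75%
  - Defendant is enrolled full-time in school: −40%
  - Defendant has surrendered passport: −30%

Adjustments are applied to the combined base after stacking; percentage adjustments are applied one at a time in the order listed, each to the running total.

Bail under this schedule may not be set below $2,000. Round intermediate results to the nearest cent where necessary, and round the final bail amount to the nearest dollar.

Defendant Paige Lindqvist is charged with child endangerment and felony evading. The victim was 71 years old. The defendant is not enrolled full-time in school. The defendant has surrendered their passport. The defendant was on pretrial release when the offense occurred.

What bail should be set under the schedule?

Base amounts from the schedule: child endangerment $47,500; felony evading $142,000.
Stacking rule: use the highest base only. Highest is felony evading at $142,000. Combined base = $142,000.
Defendant was on pretrial release at the time (+20%): $142,000 × 1.2 = $170,400.
Offense involved a victim aged 65 or older (+75%): $170,400 × 1.75 = $298,200.
Defendant has surrendered passport (−30%): $298,200 × 0.7 = $208,740.
$208,740 is at or above the $2,000 minimum.

$208,740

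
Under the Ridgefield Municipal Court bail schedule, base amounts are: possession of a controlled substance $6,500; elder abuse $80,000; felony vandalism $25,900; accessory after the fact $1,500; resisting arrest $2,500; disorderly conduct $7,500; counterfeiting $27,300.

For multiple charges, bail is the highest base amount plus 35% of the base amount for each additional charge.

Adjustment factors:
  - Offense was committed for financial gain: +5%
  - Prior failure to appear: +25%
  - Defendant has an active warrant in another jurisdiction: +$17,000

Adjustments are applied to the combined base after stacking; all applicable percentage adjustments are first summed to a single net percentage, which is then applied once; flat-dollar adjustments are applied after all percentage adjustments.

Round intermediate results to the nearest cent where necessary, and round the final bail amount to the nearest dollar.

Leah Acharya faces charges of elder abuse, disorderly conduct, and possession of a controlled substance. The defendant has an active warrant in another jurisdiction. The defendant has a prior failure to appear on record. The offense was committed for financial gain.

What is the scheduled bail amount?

Base amounts from the schedule: elder abuse $80,000; disorderly conduct $7,500; possession of a controlled substance $6,500.
Stacking rule: highest base plus 35% of each additional charge. Highest is elder abuse at $80,000. Additional: $7,500 × 35% = $2,625; $6,500 × 35% = $2,275. Combined base = $80,000 + $4,900 = $84,900.
Net percentage adjustment: +5% +25% = +30%. $84,900 × 1.3 = $110,370.
Defendant has an active warrant in another jurisdiction (+$17,000 flat): $110,370 + $17,000 = $127,370.

$127,370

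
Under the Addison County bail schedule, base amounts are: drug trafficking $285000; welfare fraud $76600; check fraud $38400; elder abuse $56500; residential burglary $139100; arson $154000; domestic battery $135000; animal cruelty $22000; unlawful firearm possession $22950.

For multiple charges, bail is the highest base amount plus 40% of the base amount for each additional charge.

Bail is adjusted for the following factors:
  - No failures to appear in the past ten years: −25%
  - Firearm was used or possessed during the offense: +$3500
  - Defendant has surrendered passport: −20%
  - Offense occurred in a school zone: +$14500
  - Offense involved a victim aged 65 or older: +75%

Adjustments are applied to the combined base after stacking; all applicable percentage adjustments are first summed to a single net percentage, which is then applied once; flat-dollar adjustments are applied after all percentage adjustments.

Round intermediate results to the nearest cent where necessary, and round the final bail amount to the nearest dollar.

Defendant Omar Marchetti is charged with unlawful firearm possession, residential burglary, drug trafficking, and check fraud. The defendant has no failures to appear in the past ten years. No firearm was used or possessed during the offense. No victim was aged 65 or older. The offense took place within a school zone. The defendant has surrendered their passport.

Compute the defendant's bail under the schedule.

Base amounts from the schedule: unlawful firearm possession $22950; residential burglary $139100; drug trafficking $285000; check fraud $38400.
Stacking rule: highest base plus 40% of each additional charge. Highest is drug trafficking at $285000. Additional: $22950 × 40% = $9180; $139100 × 40% = $55640; $38400 × 40% = $15360. Combined base = $285000 + $80180 = $365180.
Net percentage adjustment: −25% −20% = −45%. $365180 × 0.55 = $200849.
Offense occurred in a school zone (+$14500 flat): $200849 + $14500 = $215349.

$215349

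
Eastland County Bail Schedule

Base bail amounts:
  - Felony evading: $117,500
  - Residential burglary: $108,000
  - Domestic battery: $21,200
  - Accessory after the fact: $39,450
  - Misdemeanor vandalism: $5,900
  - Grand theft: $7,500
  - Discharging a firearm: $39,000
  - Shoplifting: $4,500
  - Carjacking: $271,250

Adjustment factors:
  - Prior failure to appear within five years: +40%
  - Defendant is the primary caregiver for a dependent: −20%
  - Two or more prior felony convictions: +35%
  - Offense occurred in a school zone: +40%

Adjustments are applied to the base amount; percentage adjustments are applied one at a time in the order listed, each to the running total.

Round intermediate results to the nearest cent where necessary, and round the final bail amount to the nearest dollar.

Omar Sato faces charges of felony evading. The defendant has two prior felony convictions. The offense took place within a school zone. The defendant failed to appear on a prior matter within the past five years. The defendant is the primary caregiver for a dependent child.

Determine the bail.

Base amounts from the schedule: felony evading $117,500.
Single charge. Combined base = $117,500.
Prior failure to appear within five years (+40%): $117,500 × 1.4 = $164,500.
Defendant is the primary caregiver for a dependent (−20%): $164,500 × 0.8 = $131,600.
Two or more prior felony convictions (+35%): $131,600 × 1.35 = $177,660.
Offense occurred in a school zone (+40%): $177,660 × 1.4 = $248,724.

$248,724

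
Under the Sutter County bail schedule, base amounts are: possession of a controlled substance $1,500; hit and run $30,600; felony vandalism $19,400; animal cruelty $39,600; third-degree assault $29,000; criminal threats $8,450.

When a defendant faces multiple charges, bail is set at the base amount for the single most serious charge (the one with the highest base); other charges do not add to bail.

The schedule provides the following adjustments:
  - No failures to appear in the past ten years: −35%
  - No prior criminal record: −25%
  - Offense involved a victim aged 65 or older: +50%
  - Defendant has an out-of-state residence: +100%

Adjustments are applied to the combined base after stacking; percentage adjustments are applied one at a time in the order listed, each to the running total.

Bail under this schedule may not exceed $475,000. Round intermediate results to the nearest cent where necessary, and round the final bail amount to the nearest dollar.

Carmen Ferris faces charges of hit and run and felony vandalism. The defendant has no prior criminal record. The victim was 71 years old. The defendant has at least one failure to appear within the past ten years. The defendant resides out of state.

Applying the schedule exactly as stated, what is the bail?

$68,850

Base amounts from the schedule: hit and run $30,600; felony vandalism $19,400.
Stacking rule: use the highest base only. Highest is hit and run at $30,600. Combined base = $30,600.
No prior criminal record (−25%): $30,600 × 0.75 = $22,950.
Offense involved a victim aged 65 or older (+50%): $22,950 × 1.5 = $34,425.
Defendant has an out-of-state residence (+100%): $34,425 × 2 = $68,850.
$68,850 is within the $475,000 maximum.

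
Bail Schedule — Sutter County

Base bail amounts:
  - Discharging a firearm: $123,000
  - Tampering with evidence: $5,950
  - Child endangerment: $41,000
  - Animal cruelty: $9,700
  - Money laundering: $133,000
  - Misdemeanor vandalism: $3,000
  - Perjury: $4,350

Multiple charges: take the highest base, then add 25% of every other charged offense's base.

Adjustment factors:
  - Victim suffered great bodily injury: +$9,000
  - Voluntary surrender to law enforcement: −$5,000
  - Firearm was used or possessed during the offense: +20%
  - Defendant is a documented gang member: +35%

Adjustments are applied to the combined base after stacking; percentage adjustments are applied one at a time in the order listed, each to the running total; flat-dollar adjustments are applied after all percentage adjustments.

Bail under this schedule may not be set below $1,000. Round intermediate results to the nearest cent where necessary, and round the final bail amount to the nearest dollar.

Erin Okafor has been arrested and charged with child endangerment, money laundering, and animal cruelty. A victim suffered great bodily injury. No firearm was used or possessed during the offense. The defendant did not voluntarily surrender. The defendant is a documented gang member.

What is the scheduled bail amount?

Base amounts from the schedule: child endangerment $41,000; money laundering $133,000; animal cruelty $9,700.
Stacking rule: highest base plus 25% of each additional charge. Highest is money laundering at $133,000. Additional: $41,000 × 25% = $10,250; $9,700 × 25% = $2,425. Combined base = $133,000 + $12,675 = $145,675.
Defendant is a documented gang member (+35%): $145,675 × 1.35 = $196,661.25.
Victim suffered great bodily injury (+$9,000 flat): $196,661.25 + $9,000 = $205,661.25.
$205,661.25 is at or above the $1,000 minimum.
Rounded to the nearest dollar: $205,661.

$205,661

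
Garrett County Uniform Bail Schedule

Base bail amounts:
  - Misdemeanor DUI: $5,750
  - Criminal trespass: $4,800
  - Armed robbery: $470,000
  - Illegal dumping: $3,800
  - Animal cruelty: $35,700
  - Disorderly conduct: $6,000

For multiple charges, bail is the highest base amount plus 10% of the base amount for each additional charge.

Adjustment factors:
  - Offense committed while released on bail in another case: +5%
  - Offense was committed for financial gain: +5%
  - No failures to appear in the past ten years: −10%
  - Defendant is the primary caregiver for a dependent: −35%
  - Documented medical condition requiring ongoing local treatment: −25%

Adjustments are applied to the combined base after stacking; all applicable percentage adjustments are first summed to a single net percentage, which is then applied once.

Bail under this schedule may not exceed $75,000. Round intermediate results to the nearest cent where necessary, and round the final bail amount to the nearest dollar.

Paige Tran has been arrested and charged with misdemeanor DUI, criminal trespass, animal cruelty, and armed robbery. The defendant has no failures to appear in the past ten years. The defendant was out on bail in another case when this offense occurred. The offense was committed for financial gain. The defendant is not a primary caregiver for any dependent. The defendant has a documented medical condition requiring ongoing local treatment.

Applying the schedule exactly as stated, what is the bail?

$75,000

Base amounts from the schedule: misdemeanor DUI $5,750; criminal trespass $4,800; animal cruelty $35,700; armed robbery $470,000.
Stacking rule: highest base plus 10% of each additional charge. Highest is armed robbery at $470,000. Additional: $5,750 × 10% = $575; $4,800 × 10% = $480; $35,700 × 10% = $3,570. Combined base = $470,000 + $4,625 = $474,625.
Net percentage adjustment: +5% +5% −10% −25% = −25%. $474,625 × 0.75 = $355,968.75.
Result $355,968.75 exceeds the maximum of $75,000; bail is capped at $75,000.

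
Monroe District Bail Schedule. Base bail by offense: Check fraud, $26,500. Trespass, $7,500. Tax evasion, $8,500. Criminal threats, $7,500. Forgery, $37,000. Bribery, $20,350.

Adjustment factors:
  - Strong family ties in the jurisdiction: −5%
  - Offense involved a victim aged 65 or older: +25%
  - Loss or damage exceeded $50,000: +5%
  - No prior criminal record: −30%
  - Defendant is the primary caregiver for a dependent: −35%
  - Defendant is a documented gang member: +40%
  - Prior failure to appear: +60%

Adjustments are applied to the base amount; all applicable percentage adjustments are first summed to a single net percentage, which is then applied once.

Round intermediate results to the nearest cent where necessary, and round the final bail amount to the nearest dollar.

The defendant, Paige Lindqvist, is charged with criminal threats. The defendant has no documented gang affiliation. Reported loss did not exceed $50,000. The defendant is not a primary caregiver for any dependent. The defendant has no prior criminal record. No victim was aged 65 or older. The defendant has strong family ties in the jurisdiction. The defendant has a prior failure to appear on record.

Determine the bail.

$9,375

Base amounts from the schedule: criminal threats $7,500.
Single charge. Combined base = $7,500.
Net percentage adjustment: −5% −30% +60% = +25%. $7,500 × 1.25 = $9,375.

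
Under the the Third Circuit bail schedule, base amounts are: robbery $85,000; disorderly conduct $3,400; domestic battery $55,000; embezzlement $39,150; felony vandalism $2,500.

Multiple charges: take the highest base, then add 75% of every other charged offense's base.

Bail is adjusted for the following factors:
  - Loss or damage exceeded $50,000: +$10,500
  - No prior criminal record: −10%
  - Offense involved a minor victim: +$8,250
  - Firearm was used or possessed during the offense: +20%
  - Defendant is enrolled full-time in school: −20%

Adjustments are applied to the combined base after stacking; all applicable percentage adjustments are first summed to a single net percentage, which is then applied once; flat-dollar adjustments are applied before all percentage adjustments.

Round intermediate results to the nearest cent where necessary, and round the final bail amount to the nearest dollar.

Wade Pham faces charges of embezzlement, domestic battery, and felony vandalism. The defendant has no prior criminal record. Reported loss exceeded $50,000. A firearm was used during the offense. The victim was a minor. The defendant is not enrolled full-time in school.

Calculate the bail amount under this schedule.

Base amounts from the schedule: embezzlement $39,150; domestic battery $55,000; felony vandalism $2,500.
Stacking rule: highest base plus 75% of each additional charge. Highest is domestic battery at $55,000. Additional: $39,150 × 75% = $29,362.50; $2,500 × 75% = $1,875. Combined base = $55,000 + $31,237.50 = $86,237.50.
Loss or damage exceeded $50,000 (+$10,500 flat): $86,237.50 + $10,500 = $96,737.50.
Offense involved a minor victim (+$8,250 flat): $96,737.50 + $8,250 = $104,987.50.
Net percentage adjustment: −10% +20% = +10%. $104,987.50 × 1.1 = $115,486.25.
Rounded to the nearest dollar: $115,486.

$115,486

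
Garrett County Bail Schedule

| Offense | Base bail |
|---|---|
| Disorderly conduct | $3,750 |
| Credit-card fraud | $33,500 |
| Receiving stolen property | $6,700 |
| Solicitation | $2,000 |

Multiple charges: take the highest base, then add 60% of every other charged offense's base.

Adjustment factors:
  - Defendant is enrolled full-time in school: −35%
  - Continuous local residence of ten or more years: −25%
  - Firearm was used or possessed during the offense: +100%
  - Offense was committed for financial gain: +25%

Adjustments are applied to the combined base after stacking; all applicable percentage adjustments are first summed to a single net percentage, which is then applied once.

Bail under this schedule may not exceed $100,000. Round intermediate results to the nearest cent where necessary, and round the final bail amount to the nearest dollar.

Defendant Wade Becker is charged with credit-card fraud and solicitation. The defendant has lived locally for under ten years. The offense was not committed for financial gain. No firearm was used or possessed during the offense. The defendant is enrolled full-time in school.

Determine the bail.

Base amounts from the schedule: credit-card fraud $33,500; solicitation $2,000.
Stacking rule: highest base plus 60% of each additional charge. Highest is credit-card fraud at $33,500. Additional: $2,000 × 60% = $1,200. Combined base = $33,500 + $1,200 = $34,700.
Defendant is enrolled full-time in school (−35%): $34,700 × 0.65 = $22,555.
$22,555 is within the $100,000 maximum.

$22,555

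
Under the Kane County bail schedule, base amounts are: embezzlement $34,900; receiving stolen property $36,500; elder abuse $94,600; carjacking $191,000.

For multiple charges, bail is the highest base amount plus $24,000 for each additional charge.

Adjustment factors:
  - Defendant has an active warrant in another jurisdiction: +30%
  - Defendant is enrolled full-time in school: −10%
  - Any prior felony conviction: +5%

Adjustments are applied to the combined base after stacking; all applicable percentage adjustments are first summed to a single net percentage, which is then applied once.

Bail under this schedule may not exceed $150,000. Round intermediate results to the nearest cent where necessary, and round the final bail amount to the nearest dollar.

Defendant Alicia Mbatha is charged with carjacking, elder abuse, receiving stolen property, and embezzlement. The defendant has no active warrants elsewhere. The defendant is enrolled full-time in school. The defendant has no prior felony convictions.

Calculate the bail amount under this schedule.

$150,000

Base amounts from the schedule: carjacking $191,000; elder abuse $94,600; receiving stolen property $36,500; embezzlement $34,900.
Stacking rule: highest base plus $24,000 per additional charge. Highest is carjacking at $191,000; 3 additional charges → +$72,000. Combined base = $263,000.
Defendant is enrolled full-time in school (−10%): $263,000 × 0.9 = $236,700.
Result $236,700 exceeds the maximum of $150,000; bail is capped at $150,000.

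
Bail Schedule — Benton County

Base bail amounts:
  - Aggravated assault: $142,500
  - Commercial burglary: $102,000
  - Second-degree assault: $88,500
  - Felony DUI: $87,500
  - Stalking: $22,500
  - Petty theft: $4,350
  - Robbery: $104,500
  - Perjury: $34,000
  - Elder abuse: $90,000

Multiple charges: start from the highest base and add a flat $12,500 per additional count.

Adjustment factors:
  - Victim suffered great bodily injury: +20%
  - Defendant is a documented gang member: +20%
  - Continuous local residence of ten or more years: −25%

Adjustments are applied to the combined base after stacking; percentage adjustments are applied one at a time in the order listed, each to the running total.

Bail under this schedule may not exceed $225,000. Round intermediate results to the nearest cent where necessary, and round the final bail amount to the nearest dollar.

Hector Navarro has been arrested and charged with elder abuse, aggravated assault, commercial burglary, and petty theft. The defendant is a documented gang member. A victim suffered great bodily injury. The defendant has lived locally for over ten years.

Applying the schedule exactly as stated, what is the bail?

Base amounts from the schedule: elder abuse $90,000; aggravated assault $142,500; commercial burglary $102,000; petty theft $4,350.
Stacking rule: highest base plus $12,500 per additional charge. Highest is aggravated assault at $142,500; 3 additional charges → +$37,500. Combined base = $180,000.
Victim suffered great bodily injury (+20%): $180,000 × 1.2 = $216,000.
Defendant is a documented gang member (+20%): $216,000 × 1.2 = $259,200.
Continuous local residence of ten or more years (−25%): $259,200 × 0.75 = $194,400.
$194,400 is within the $225,000 maximum.

$194,400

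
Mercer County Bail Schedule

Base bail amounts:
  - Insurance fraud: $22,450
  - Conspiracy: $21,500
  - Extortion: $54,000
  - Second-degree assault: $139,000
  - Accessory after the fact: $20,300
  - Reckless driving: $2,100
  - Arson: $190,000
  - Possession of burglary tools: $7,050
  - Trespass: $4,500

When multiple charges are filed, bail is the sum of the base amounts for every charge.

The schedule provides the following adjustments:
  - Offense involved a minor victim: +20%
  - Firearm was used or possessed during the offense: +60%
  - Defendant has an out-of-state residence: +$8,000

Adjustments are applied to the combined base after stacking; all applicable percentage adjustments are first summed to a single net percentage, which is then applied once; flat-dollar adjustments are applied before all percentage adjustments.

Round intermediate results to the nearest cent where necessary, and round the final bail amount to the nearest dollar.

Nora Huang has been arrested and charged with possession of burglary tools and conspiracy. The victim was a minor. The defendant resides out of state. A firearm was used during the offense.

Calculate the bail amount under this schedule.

Base amounts from the schedule: possession of burglary tools $7,050; conspiracy $21,500.
Stacking rule: sum of all bases. $7,050 + $21,500 = $28,550.
Defendant has an out-of-state residence (+$8,000 flat): $28,550 + $8,000 = $36,550.
Net percentage adjustment: +20% +60% = +80%. $36,550 × 1.8 = $65,790.

$65,790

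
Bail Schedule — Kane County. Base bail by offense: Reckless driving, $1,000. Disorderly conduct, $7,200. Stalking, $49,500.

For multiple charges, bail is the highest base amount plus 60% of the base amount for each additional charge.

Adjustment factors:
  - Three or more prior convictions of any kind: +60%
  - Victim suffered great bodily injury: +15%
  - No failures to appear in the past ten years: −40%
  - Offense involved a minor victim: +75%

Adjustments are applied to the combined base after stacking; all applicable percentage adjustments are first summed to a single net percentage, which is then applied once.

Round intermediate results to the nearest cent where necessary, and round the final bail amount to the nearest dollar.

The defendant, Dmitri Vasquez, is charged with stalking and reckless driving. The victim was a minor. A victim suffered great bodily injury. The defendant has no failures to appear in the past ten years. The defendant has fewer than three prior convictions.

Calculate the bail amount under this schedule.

$75,150

Base amounts from the schedule: stalking $49,500; reckless driving $1,000.
Stacking rule: highest base plus 60% of each additional charge. Highest is stalking at $49,500. Additional: $1,000 × 60% = $600. Combined base = $49,500 + $600 = $50,100.
Net percentage adjustment: +15% −40% +75% = +50%. $50,100 × 1.5 = $75,150.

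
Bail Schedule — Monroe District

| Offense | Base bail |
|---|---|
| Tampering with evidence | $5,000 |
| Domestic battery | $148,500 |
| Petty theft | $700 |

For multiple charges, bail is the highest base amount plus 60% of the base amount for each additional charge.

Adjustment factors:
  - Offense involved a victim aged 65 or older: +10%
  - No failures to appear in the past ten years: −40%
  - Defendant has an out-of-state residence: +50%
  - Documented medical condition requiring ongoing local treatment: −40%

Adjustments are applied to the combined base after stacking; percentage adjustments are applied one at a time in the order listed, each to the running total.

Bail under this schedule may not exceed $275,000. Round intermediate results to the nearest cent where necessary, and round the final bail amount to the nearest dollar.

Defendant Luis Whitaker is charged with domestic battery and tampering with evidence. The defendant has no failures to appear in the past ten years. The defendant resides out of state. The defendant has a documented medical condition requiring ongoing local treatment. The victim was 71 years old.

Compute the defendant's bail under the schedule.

$89,991

Base amounts from the schedule: domestic battery $148,500; tampering with evidence $5,000.
Stacking rule: highest base plus 60% of each additional charge. Highest is domestic battery at $148,500. Additional: $5,000 × 60% = $3,000. Combined base = $148,500 + $3,000 = $151,500.
Offense involved a victim aged 65 or older (+10%): $151,500 × 1.1 = $166,650.
No failures to appear in the past ten years (−40%): $166,650 × 0.6 = $99,990.
Defendant has an out-of-state residence (+50%): $99,990 × 1.5 = $149,985.
Documented medical condition requiring ongoing local treatment (−40%): $149,985 × 0.6 = $89,991.
$89,991 is within the $275,000 maximum.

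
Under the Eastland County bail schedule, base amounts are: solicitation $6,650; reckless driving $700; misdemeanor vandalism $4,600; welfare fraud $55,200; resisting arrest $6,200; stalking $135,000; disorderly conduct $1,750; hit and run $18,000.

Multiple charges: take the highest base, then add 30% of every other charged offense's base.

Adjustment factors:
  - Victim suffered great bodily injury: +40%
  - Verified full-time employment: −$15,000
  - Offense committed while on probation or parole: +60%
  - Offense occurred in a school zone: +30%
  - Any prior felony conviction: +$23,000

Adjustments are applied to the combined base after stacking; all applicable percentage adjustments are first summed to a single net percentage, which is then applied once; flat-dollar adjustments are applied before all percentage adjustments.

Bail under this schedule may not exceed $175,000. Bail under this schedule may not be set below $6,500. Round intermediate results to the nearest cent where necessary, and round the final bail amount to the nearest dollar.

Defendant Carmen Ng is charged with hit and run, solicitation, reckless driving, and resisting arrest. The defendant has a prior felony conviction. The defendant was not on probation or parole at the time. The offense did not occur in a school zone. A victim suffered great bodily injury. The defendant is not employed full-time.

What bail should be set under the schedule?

$63,091

Base amounts from the schedule: hit and run $18,000; solicitation $6,650; reckless driving $700; resisting arrest $6,200.
Stacking rule: highest base plus 30% of each additional charge. Highest is hit and run at $18,000. Additional: $6,650 × 30% = $1,995; $700 × 30% = $210; $6,200 × 30% = $1,860. Combined base = $18,000 + $4,065 = $22,065.
Any prior felony conviction (+$23,000 flat): $22,065 + $23,000 = $45,065.
Victim suffered great bodily injury (+40%): $45,065 × 1.4 = $63,091.
$63,091 is within the $175,000 maximum.
$63,091 is at or above the $6,500 minimum.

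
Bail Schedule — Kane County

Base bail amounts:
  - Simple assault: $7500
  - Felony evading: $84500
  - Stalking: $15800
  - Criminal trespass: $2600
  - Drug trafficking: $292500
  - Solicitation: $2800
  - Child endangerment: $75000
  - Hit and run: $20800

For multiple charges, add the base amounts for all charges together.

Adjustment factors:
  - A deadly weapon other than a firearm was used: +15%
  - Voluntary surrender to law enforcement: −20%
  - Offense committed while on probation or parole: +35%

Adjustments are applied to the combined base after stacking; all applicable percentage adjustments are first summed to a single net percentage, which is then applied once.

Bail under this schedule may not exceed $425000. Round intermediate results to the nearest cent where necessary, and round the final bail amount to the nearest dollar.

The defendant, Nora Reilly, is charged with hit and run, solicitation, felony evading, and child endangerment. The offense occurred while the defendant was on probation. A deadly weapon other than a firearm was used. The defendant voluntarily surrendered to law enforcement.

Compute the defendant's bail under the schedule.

Base amounts from the schedule: hit and run $20800; solicitation $2800; felony evading $84500; child endangerment $75000.
Stacking rule: sum of all bases. $20800 + $2800 + $84500 + $75000 = $183100.
Net percentage adjustment: +15% −20% +35% = +30%. $183100 × 1.3 = $238030.
$238030 is within the $425000 maximum.

$238030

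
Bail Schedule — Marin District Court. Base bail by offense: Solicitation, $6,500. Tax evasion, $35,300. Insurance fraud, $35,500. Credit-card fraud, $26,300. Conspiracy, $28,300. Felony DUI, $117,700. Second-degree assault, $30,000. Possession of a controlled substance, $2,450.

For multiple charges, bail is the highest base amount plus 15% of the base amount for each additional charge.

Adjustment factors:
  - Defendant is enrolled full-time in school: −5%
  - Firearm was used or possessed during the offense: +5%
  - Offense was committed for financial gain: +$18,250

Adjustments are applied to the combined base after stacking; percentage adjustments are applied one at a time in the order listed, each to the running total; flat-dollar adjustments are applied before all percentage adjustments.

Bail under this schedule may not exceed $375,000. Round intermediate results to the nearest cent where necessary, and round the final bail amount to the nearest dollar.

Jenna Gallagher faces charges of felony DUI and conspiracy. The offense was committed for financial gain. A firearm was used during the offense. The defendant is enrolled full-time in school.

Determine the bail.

$139,845

Base amounts from the schedule: felony DUI $117,700; conspiracy $28,300.
Stacking rule: highest base plus 15% of each additional charge. Highest is felony DUI at $117,700. Additional: $28,300 × 15% = $4,245. Combined base = $117,700 + $4,245 = $121,945.
Offense was committed for financial gain (+$18,250 flat): $121,945 + $18,250 = $140,195.
Defendant is enrolled full-time in school (−5%): $140,195 × 0.95 = $133,185.25.
Firearm was used or possessed during the offense (+5%): $133,185.25 × 1.05 = $139,844.51.
$139,844.51 is within the $375,000 maximum.
Rounded to the nearest dollar: $139,845.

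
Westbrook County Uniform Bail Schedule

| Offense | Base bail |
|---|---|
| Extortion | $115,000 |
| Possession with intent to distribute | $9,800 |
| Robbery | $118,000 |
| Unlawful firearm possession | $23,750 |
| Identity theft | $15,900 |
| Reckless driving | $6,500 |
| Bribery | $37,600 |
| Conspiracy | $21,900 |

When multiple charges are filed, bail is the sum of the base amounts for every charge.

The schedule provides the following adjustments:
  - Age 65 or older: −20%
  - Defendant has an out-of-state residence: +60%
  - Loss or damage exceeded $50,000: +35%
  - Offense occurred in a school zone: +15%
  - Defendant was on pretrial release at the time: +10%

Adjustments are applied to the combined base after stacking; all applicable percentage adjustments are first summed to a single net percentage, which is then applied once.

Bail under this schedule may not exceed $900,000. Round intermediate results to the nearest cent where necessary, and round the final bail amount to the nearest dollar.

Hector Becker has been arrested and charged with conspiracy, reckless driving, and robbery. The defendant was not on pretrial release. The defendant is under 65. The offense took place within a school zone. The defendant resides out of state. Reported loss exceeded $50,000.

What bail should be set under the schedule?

Base amounts from the schedule: conspiracy $21,900; reckless driving $6,500; robbery $118,000.
Stacking rule: sum of all bases. $21,900 + $6,500 + $118,000 = $146,400.
Net percentage adjustment: +60% +35% +15% = +110%. $146,400 × 2.1 = $307,440.
$307,440 is within the $900,000 maximum.

$307,440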